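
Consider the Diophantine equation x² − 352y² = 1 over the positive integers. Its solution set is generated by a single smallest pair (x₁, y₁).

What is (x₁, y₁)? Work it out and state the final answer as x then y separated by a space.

√352 = [18; 1,3,5,9,5,3,1,36, …], period ℓ=8 (even) → k=7
a_0=18:  p_0=18·1+0=18,  q_0=18·0+1=1
a_1=1:  p_1=1·18+1=19,  q_1=1·1+0=1
…
a_3=5:  p_3=5·75+19=394,  q_3=5·4+1=21
a_4=9:  p_4=9·394+75=3621,  q_4=9·21+4=193
…
a_6=3:  p_6=3·18499+3621=59118,  q_6=3·986+193=3151
a_7=1:  p_7=1·59118+18499=77617,  q_7=1·3151+986=4137
fundamental: x₁=77617, y₁=4137  (since 6024398689 − 352·17114769 = 1)

77617 4137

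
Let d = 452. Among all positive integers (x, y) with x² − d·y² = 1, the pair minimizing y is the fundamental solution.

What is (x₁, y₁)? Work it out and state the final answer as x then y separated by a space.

√452 → a₀=21, period (3,1,5,3,10,3,5,1,3,42); ℓ=10 even so k=9
i=0: a=21 ⇒ p=21, q=1
i=1: a=3 ⇒ p=64, q=3
…
i=4: a=3 ⇒ p=1552, q=73
…
i=7: a=5 ⇒ p=263904, q=12413
i=8: a=1 ⇒ p=313483, q=14745
i=9: a=3 ⇒ p=1204353, q=56648
(x₁, y₁) = (1204353, 56648);  1204353² − 452·56648² = 1 ✓

1204353 56648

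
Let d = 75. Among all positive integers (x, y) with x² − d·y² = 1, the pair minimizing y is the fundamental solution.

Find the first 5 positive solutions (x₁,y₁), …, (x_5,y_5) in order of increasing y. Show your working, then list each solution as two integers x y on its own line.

26 3
1351 156
70226 8109
3650401 421512
189750626 21910515

d=75: √d = [8; 1,1,1,16] (ℓ=4, even), read p_3/q_3
i=0: a=8 ⇒ p=8, q=1
i=1: a=1 ⇒ p=9, q=1
i=2: a=1 ⇒ p=17, q=2
i=3: a=1 ⇒ p=26, q=3
fundamental: x₁=26, y₁=3  (since 676 − 75·9 = 1)
k=2:  x_2 = 26·26+75·3·3 = 1351,  y_2 = 26·3+3·26 = 156
k=3:  x_3 = 26·1351+75·3·156 = 70226,  y_3 = 26·156+3·1351 = 8109
k=4:  x_4 = 26·70226+75·3·8109 = 3650401,  y_4 = 26·8109+3·70226 = 421512
k=5:  x_5 = 26·3650401+75·3·421512 = 189750626,  y_5 = 26·421512+3·3650401 = 21910515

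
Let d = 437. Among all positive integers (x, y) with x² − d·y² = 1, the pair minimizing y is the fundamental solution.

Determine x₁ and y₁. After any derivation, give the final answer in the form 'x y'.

d=437: √d = [20; 1,9,2,9,1,40] (ℓ=6, even), read p_5/q_5
step 0: (20, 1)  from 20·(1,0) + (0,1)
…
step 3: (439, 21)  from 2·(209,10) + (21,1)
step 4: (4160, 199)  from 9·(439,21) + (209,10)
step 5: (4599, 220)  from 1·(4160,199) + (439,21)
→ (4599, 220).  Check: 4599²=21150801, 437·220²=21150800, difference 1.

4599 220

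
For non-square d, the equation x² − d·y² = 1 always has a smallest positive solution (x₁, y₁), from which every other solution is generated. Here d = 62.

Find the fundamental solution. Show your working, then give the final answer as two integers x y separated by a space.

√62 → a₀=7, period (1,6,1,14); ℓ=4 even so k=3
a_0=7:  p_0=7·1+0=7,  q_0=7·0+1=1
…
a_2=6:  p_2=6·8+7=55,  q_2=6·1+1=7
a_3=1:  p_3=1·55+8=63,  q_3=1·7+1=8
fundamental: x₁=63, y₁=8  (since 3969 − 62·64 = 1)

63 8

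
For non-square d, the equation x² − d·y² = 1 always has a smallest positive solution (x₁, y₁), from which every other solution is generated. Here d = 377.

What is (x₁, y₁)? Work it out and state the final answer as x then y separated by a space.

√377 → a₀=19, period (2,2,2,38); ℓ=4 even so k=3
k=0  a_k=19  p_k/q_k = 19/1
k=1  a_k=2  p_k/q_k = 39/2
k=2  a_k=2  p_k/q_k = 97/5
k=3  a_k=2  p_k/q_k = 233/12
(x₁, y₁) = (233, 12);  233² − 377·12² = 1 ✓

233 12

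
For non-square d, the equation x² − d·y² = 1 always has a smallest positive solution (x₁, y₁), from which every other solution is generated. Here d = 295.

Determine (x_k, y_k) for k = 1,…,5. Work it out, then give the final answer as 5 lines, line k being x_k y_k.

2024999 117900
8201241900001 477494764200
33215013292518224999 1933852840020353700
134520737404664024967600001 7832100134376274949528400
544808717447381276777437550624999 31719989880021710940200100589500

d=295: √d = [17; 5,1,2,3,2,6,2,3,2,1,5,34] (ℓ=12, even), read p_11/q_11
k=0  a_k=17  p_k/q_k = 17/1
k=1  a_k=5  p_k/q_k = 86/5
…
k=3  a_k=2  p_k/q_k = 292/17
…
k=10  a_k=1  p_k/q_k = 355517/20699
k=11  a_k=5  p_k/q_k = 2024999/117900
fundamental: x₁=2024999, y₁=117900  (since 4100620950001 − 295·13900410000 = 1)
n=2: (2024999,117900)∘(2024999,117900) = (2024999·2024999+295·117900·117900, 2024999·117900+117900·2024999) = (8201241900001,477494764200)
n=3: (8201241900001,477494764200)∘(2024999,117900) = (2024999·8201241900001+295·117900·477494764200, 2024999·477494764200+117900·8201241900001) = (33215013292518224999,1933852840020353700)
n=4: (33215013292518224999,1933852840020353700)∘(2024999,117900) = (2024999·33215013292518224999+295·117900·1933852840020353700, 2024999·1933852840020353700+117900·33215013292518224999) = (134520737404664024967600001,7832100134376274949528400)
n=5: (134520737404664024967600001,7832100134376274949528400)∘(2024999,117900) = (2024999·134520737404664024967600001+295·117900·7832100134376274949528400, 2024999·7832100134376274949528400+117900·134520737404664024967600001) = (544808717447381276777437550624999,31719989880021710940200100589500)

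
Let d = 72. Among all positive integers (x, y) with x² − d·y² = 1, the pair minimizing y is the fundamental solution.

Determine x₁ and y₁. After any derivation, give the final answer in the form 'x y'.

17 2

d=72: √d = [8; 2,16] (ℓ=2, even), read p_1/q_1
k=0  a_k=8  p_k/q_k = 8/1
k=1  a_k=2  p_k/q_k = 17/2
fundamental: x₁=17, y₁=2  (since 289 − 72·4 = 1)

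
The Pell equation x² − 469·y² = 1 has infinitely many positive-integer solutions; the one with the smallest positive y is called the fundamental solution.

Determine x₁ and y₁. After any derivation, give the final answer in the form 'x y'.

137215 6336

√469 = [21; 1,1,1,10,6,10,1,1,1,42, …], period ℓ=10 (even) → k=9
step 0: (21, 1)  from 21·(1,0) + (0,1)
step 1: (22, 1)  from 1·(21,1) + (1,0)
…
step 4: (693, 32)  from 10·(65,3) + (43,2)
step 5: (4223, 195)  from 6·(693,32) + (65,3)
step 6: (42923, 1982)  from 10·(4223,195) + (693,32)
step 7: (47146, 2177)  from 1·(42923,1982) + (4223,195)
step 8: (90069, 4159)  from 1·(47146,2177) + (42923,1982)
step 9: (137215, 6336)  from 1·(90069,4159) + (47146,2177)
(x₁, y₁) = (137215, 6336);  137215² − 469·6336² = 1 ✓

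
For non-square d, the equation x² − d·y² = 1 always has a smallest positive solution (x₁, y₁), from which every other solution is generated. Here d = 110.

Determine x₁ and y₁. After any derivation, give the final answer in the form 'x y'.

21 2

√110 = [10; 2,20, …], period ℓ=2 (even) → k=1
i=0: a=10 ⇒ p=10, q=1
i=1: a=2 ⇒ p=21, q=2
fundamental: x₁=21, y₁=2  (since 441 − 110·4 = 1)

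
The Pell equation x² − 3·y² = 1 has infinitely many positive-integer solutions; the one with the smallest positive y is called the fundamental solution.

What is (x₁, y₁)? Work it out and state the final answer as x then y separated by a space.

[1; 1,2] for √3; ℓ=2 ⇒ convergent index 1
step 0: (1, 1)  from 1·(1,0) + (0,1)
step 1: (2, 1)  from 1·(1,1) + (1,0)
→ (2, 1).  Check: 2²=4, 3·1²=3, difference 1.

2 1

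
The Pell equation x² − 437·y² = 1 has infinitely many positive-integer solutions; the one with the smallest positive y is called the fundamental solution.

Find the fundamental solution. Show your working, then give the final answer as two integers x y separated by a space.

d=437: √d = [20; 1,9,2,9,1,40] (ℓ=6, even), read p_5/q_5
i=0: a=20 ⇒ p=20, q=1
…
i=3: a=2 ⇒ p=439, q=21
i=4: a=9 ⇒ p=4160, q=199
i=5: a=1 ⇒ p=4599, q=220
fundamental: x₁=4599, y₁=220  (since 21150801 − 437·48400 = 1)

4599 220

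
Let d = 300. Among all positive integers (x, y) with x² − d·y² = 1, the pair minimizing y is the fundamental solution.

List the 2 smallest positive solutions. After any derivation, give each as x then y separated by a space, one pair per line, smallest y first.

d=300: √d = [17; 3,8,3,34] (ℓ=4, even), read p_3/q_3
step 0: (17, 1)  from 17·(1,0) + (0,1)
step 1: (52, 3)  from 3·(17,1) + (1,0)
step 2: (433, 25)  from 8·(52,3) + (17,1)
step 3: (1351, 78)  from 3·(433,25) + (52,3)
→ (1351, 78).  Check: 1351²=1825201, 300·78²=1825200, difference 1.
(x_2, y_2) = (1351·1351 + 300·78·78, 1351·78 + 78·1351) = (3650401, 210756)

1351 78
3650401 210756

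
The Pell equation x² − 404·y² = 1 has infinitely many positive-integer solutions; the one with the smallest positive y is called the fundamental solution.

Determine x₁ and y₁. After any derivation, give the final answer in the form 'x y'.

201 10

[20; 10,40] for √404; ℓ=2 ⇒ convergent index 1
k=0  a_k=20  p_k/q_k = 20/1
k=1  a_k=10  p_k/q_k = 201/10
fundamental: x₁=201, y₁=10  (since 40401 − 404·100 = 1)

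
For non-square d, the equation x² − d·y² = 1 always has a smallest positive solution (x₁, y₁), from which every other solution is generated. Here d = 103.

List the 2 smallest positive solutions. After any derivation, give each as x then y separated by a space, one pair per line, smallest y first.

d=103: √d = [10; 6,1,2,1,1,9,1,1,2,1,6,20] (ℓ=12, even), read p_11/q_11
a_0=10:  p_0=10·1+0=10,  q_0=10·0+1=1
a_1=6:  p_1=6·10+1=61,  q_1=6·1+0=6
a_2=1:  p_2=1·61+10=71,  q_2=1·6+1=7
a_3=2:  p_3=2·71+61=203,  q_3=2·7+6=20
a_4=1:  p_4=1·203+71=274,  q_4=1·20+7=27
…
a_10=1:  p_10=1·24266+9611=33877,  q_10=1·2391+947=3338
a_11=6:  p_11=6·33877+24266=227528,  q_11=6·3338+2391=22419
fundamental: x₁=227528, y₁=22419  (since 51768990784 − 103·502611561 = 1)
(x_2, y_2) = (227528·227528 + 103·22419·22419, 227528·22419 + 22419·227528) = (103537981567, 10201900464)

227528 22419
103537981567 10201900464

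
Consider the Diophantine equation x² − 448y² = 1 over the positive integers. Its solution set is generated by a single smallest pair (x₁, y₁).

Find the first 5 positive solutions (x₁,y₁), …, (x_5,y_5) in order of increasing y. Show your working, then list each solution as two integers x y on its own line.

127 6
32257 1524
8193151 387090
2081028097 98319336
528572943487 24972724254

d=448: √d = [21; 6,42] (ℓ=2, even), read p_1/q_1
i=0: a=21 ⇒ p=21, q=1
i=1: a=6 ⇒ p=127, q=6
→ (127, 6).  Check: 127²=16129, 448·6²=16128, difference 1.
k=2:  x_2 = 127·127+448·6·6 = 32257,  y_2 = 127·6+6·127 = 1524
k=3:  x_3 = 127·32257+448·6·1524 = 8193151,  y_3 = 127·1524+6·32257 = 387090
k=4:  x_4 = 127·8193151+448·6·387090 = 2081028097,  y_4 = 127·387090+6·8193151 = 98319336
k=5:  x_5 = 127·2081028097+448·6·98319336 = 528572943487,  y_5 = 127·98319336+6·2081028097 = 24972724254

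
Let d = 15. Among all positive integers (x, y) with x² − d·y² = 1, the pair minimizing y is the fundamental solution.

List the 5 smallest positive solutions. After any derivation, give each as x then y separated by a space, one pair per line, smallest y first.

[3; 1,6] for √15; ℓ=2 ⇒ convergent index 1
a_0=3:  p_0=3·1+0=3,  q_0=3·0+1=1
a_1=1:  p_1=1·3+1=4,  q_1=1·1+0=1
fundamental: x₁=4, y₁=1  (since 16 − 15·1 = 1)
(x_2, y_2) = (4·4 + 15·1·1, 4·1 + 1·4) = (31, 8)
(x_3, y_3) = (4·31 + 15·1·8, 4·8 + 1·31) = (244, 63)
(x_4, y_4) = (4·244 + 15·1·63, 4·63 + 1·244) = (1921, 496)
(x_5, y_5) = (4·1921 + 15·1·496, 4·496 + 1·1921) = (15124, 3905)

4 1
31 8
244 63
1921 496
15124 3905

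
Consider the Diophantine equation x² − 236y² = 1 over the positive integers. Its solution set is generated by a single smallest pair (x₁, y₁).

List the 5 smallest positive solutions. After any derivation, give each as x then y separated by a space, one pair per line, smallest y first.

√236 = [15; 2,1,3,5,1,6,1,5,3,1,2,30, …], period ℓ=12 (even) → k=11
i=0: a=15 ⇒ p=15, q=1
i=1: a=2 ⇒ p=31, q=2
i=2: a=1 ⇒ p=46, q=3
i=3: a=3 ⇒ p=169, q=11
i=4: a=5 ⇒ p=891, q=58
i=5: a=1 ⇒ p=1060, q=69
i=6: a=6 ⇒ p=7251, q=472
i=7: a=1 ⇒ p=8311, q=541
i=8: a=5 ⇒ p=48806, q=3177
i=9: a=3 ⇒ p=154729, q=10072
i=10: a=1 ⇒ p=203535, q=13249
i=11: a=2 ⇒ p=561799, q=36570
→ (561799, 36570).  Check: 561799²=315618116401, 236·36570²=315618116400, difference 1.
(561799+36570√236)^2 = 631236232801 + 41089978860√236
(561799+36570√236)^3 = 709255768702176199 + 46168618067101710√236
(561799+36570√236)^4 = 796918363201596536611201 + 51874966922918257173720√236
(561799+36570√236)^5 = 895415879055878209574570044999 + 58286609084610939305810342850√236

561799 36570
631236232801 41089978860
709255768702176199 46168618067101710
796918363201596536611201 51874966922918257173720
895415879055878209574570044999 58286609084610939305810342850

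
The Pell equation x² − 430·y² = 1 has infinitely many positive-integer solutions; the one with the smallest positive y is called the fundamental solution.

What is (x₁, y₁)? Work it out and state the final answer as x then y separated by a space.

√430 = [20; 1,2,1,3,1,…,2,1,40, …], period ℓ=14 (even) → k=13
i=0: a=20 ⇒ p=20, q=1
…
i=2: a=2 ⇒ p=62, q=3
…
i=4: a=3 ⇒ p=311, q=15
…
i=6: a=6 ⇒ p=2675, q=129
…
i=9: a=1 ⇒ p=155233, q=7486
i=10: a=3 ⇒ p=599138, q=28893
…
i=12: a=2 ⇒ p=2107880, q=101651
i=13: a=1 ⇒ p=2862251, q=138030
→ (2862251, 138030).  Check: 2862251²=8192480787001, 430·138030²=8192480787000, difference 1.

2862251 138030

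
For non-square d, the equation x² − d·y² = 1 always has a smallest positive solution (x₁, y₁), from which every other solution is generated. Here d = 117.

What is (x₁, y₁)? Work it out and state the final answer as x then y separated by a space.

√117 = [10; 1,4,2,4,1,20, …], period ℓ=6 (even) → k=5
k=0  a_k=10  p_k/q_k = 10/1
k=1  a_k=1  p_k/q_k = 11/1
…
k=4  a_k=4  p_k/q_k = 530/49
k=5  a_k=1  p_k/q_k = 649/60
(x₁, y₁) = (649, 60);  649² − 117·60² = 1 ✓

649 60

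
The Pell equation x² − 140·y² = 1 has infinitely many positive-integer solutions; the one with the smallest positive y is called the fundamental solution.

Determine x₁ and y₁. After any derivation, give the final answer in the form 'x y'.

√140 → a₀=11, period (1,4,1,22); ℓ=4 even so k=3
step 0: (11, 1)  from 11·(1,0) + (0,1)
…
step 2: (59, 5)  from 4·(12,1) + (11,1)
step 3: (71, 6)  from 1·(59,5) + (12,1)
→ (71, 6).  Check: 71²=5041, 140·6²=5040, difference 1.

71 6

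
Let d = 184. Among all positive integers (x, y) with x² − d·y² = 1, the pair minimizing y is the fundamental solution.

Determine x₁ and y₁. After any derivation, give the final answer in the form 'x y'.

√184 → a₀=13, period (1,1,3,2,1,2,1,2,3,1,1,26); ℓ=12 even so k=11
k=0  a_k=13  p_k/q_k = 13/1
…
k=2  a_k=1  p_k/q_k = 27/2
…
k=6  a_k=2  p_k/q_k = 841/62
k=7  a_k=1  p_k/q_k = 1153/85
…
k=10  a_k=1  p_k/q_k = 13741/1013
k=11  a_k=1  p_k/q_k = 24335/1794
fundamental: x₁=24335, y₁=1794  (since 592192225 − 184·3218436 = 1)

24335 1794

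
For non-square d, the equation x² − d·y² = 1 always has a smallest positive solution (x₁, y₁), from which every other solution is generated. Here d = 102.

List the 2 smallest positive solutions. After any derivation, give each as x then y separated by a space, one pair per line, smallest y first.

101 10
20401 2020

√102 = [10; 10,20, …], period ℓ=2 (even) → k=1
step 0: (10, 1)  from 10·(1,0) + (0,1)
step 1: (101, 10)  from 10·(10,1) + (1,0)
fundamental: x₁=101, y₁=10  (since 10201 − 102·100 = 1)
k=2:  x_2 = 101·101+102·10·10 = 20401,  y_2 = 101·10+10·101 = 2020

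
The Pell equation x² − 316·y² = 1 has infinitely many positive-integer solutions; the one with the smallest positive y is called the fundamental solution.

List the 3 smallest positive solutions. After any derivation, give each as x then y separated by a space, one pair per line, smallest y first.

12799 720
327628801 18430560
8386642035199 471785474160

√316 = [17; 1,3,2,8,2,3,1,34, …], period ℓ=8 (even) → k=7
step 0: (17, 1)  from 17·(1,0) + (0,1)
…
step 4: (1351, 76)  from 8·(160,9) + (71,4)
step 5: (2862, 161)  from 2·(1351,76) + (160,9)
step 6: (9937, 559)  from 3·(2862,161) + (1351,76)
step 7: (12799, 720)  from 1·(9937,559) + (2862,161)
(x₁, y₁) = (12799, 720);  12799² − 316·720² = 1 ✓
n=2: (12799,720)∘(12799,720) = (12799·12799+316·720·720, 12799·720+720·12799) = (327628801,18430560)
n=3: (327628801,18430560)∘(12799,720) = (12799·327628801+316·720·18430560, 12799·18430560+720·327628801) = (8386642035199,471785474160)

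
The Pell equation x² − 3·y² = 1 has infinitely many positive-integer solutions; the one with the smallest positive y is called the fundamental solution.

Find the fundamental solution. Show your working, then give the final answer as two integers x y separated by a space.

2 1

√3 = [1; 1,2, …], period ℓ=2 (even) → k=1
i=0: a=1 ⇒ p=1, q=1
i=1: a=1 ⇒ p=2, q=1
fundamental: x₁=2, y₁=1  (since 4 − 3·1 = 1)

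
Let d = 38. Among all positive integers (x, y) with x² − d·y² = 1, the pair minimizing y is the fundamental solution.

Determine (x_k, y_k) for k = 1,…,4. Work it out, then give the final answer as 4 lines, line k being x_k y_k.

√38 = [6; 6,12, …], period ℓ=2 (even) → k=1
i=0: a=6 ⇒ p=6, q=1
i=1: a=6 ⇒ p=37, q=6
→ (37, 6).  Check: 37²=1369, 38·6²=1368, difference 1.
(x_2, y_2) = (37·37 + 38·6·6, 37·6 + 6·37) = (2737, 444)
(x_3, y_3) = (37·2737 + 38·6·444, 37·444 + 6·2737) = (202501, 32850)
(x_4, y_4) = (37·202501 + 38·6·32850, 37·32850 + 6·202501) = (14982337, 2430456)

37 6
2737 444
202501 32850
14982337 2430456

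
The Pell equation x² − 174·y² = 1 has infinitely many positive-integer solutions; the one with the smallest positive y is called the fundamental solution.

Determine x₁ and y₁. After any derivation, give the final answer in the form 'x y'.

1451 110

√174 → a₀=13, period (5,4,5,26); ℓ=4 even so k=3
step 0: (13, 1)  from 13·(1,0) + (0,1)
step 1: (66, 5)  from 5·(13,1) + (1,0)
step 2: (277, 21)  from 4·(66,5) + (13,1)
step 3: (1451, 110)  from 5·(277,21) + (66,5)
fundamental: x₁=1451, y₁=110  (since 2105401 − 174·12100 = 1)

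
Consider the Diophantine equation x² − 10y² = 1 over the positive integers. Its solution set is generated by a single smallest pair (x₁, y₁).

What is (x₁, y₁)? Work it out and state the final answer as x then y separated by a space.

19 6

√10 = [3; 6, …], period ℓ=1 (odd) → k=1
step 0: (3, 1)  from 3·(1,0) + (0,1)
step 1: (19, 6)  from 6·(3,1) + (1,0)
(x₁, y₁) = (19, 6);  19² − 10·6² = 1 ✓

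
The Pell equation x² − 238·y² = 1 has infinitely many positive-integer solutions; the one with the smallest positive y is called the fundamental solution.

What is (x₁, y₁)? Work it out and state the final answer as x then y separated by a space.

11663 756

d=238: √d = [15; 2,2,1,14,1,2,2,30] (ℓ=8, even), read p_7/q_7
i=0: a=15 ⇒ p=15, q=1
i=1: a=2 ⇒ p=31, q=2
i=2: a=2 ⇒ p=77, q=5
i=3: a=1 ⇒ p=108, q=7
i=4: a=14 ⇒ p=1589, q=103
i=5: a=1 ⇒ p=1697, q=110
i=6: a=2 ⇒ p=4983, q=323
i=7: a=2 ⇒ p=11663, q=756
(x₁, y₁) = (11663, 756);  11663² − 238·756² = 1 ✓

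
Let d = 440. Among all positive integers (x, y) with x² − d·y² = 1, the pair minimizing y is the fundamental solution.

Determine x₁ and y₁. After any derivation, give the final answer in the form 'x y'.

21 1

√440 = [20; 1,40, …], period ℓ=2 (even) → k=1
step 0: (20, 1)  from 20·(1,0) + (0,1)
step 1: (21, 1)  from 1·(20,1) + (1,0)
(x₁, y₁) = (21, 1);  21² − 440·1² = 1 ✓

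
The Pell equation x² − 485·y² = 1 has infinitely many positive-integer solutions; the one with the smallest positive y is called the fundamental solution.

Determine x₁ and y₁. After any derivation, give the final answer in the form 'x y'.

969 44

√485 → a₀=22, period (44); ℓ=1 odd so k=1
i=0: a=22 ⇒ p=22, q=1
i=1: a=44 ⇒ p=969, q=44
(x₁, y₁) = (969, 44);  969² − 485·44² = 1 ✓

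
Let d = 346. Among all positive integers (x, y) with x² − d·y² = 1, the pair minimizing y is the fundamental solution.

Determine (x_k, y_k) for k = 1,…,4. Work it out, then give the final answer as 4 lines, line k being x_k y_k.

17299 930
598510801 32176140
20707276675699 1113230090790
716430357827323201 38515534648976280

d=346: √d = [18; 1,1,1,1,36] (ℓ=5, odd), read p_9/q_9
k=0  a_k=18  p_k/q_k = 18/1
k=1  a_k=1  p_k/q_k = 19/1
k=2  a_k=1  p_k/q_k = 37/2
k=3  a_k=1  p_k/q_k = 56/3
k=4  a_k=1  p_k/q_k = 93/5
k=5  a_k=36  p_k/q_k = 3404/183
k=6  a_k=1  p_k/q_k = 3497/188
k=7  a_k=1  p_k/q_k = 6901/371
k=8  a_k=1  p_k/q_k = 10398/559
k=9  a_k=1  p_k/q_k = 17299/930
fundamental: x₁=17299, y₁=930  (since 299255401 − 346·864900 = 1)
(17299+930√346)^2 = 598510801 + 32176140√346
(17299+930√346)^3 = 20707276675699 + 1113230090790√346
(17299+930√346)^4 = 716430357827323201 + 38515534648976280√346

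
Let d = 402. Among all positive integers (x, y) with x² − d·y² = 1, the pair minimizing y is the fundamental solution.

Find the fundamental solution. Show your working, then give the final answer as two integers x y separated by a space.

401 20

√402 → a₀=20, period (20,40); ℓ=2 even so k=1
i=0: a=20 ⇒ p=20, q=1
i=1: a=20 ⇒ p=401, q=20
fundamental: x₁=401, y₁=20  (since 160801 − 402·400 = 1)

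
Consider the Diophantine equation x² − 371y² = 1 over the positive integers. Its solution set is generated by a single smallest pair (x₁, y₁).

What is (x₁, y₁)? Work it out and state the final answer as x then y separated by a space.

[19; 3,1,4,1,3,38] for √371; ℓ=6 ⇒ convergent index 5
a_0=19:  p_0=19·1+0=19,  q_0=19·0+1=1
a_1=3:  p_1=3·19+1=58,  q_1=3·1+0=3
a_2=1:  p_2=1·58+19=77,  q_2=1·3+1=4
…
a_4=1:  p_4=1·366+77=443,  q_4=1·19+4=23
a_5=3:  p_5=3·443+366=1695,  q_5=3·23+19=88
(x₁, y₁) = (1695, 88);  1695² − 371·88² = 1 ✓

1695 88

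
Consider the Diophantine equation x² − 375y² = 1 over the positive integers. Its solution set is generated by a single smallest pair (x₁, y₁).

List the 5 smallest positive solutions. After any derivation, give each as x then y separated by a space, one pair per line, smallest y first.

15124 781
457470751 23623688
13837575261124 714569313843
418558976041008001 21614292581499376
12660571893450834753124 653789121290623811405

√375 = [19; 2,1,2,1,5,1,2,1,2,38, …], period ℓ=10 (even) → k=9
i=0: a=19 ⇒ p=19, q=1
…
i=2: a=1 ⇒ p=58, q=3
i=3: a=2 ⇒ p=155, q=8
…
i=5: a=5 ⇒ p=1220, q=63
i=6: a=1 ⇒ p=1433, q=74
i=7: a=2 ⇒ p=4086, q=211
i=8: a=1 ⇒ p=5519, q=285
i=9: a=2 ⇒ p=15124, q=781
→ (15124, 781).  Check: 15124²=228735376, 375·781²=228735375, difference 1.
k=2:  x_2 = 15124·15124+375·781·781 = 457470751,  y_2 = 15124·781+781·15124 = 23623688
k=3:  x_3 = 15124·457470751+375·781·23623688 = 13837575261124,  y_3 = 15124·23623688+781·457470751 = 714569313843
k=4:  x_4 = 15124·13837575261124+375·781·714569313843 = 418558976041008001,  y_4 = 15124·714569313843+781·13837575261124 = 21614292581499376
k=5:  x_5 = 15124·418558976041008001+375·781·21614292581499376 = 12660571893450834753124,  y_5 = 15124·21614292581499376+781·418558976041008001 = 653789121290623811405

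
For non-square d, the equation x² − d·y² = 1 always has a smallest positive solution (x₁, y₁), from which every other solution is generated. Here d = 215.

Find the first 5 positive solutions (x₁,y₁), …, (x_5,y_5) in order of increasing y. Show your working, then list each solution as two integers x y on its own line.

d=215: √d = [14; 1,1,1,28] (ℓ=4, even), read p_3/q_3
k=0  a_k=14  p_k/q_k = 14/1
…
k=2  a_k=1  p_k/q_k = 29/2
k=3  a_k=1  p_k/q_k = 44/3
fundamental: x₁=44, y₁=3  (since 1936 − 215·9 = 1)
k=2:  x_2 = 44·44+215·3·3 = 3871,  y_2 = 44·3+3·44 = 264
k=3:  x_3 = 44·3871+215·3·264 = 340604,  y_3 = 44·264+3·3871 = 23229
k=4:  x_4 = 44·340604+215·3·23229 = 29969281,  y_4 = 44·23229+3·340604 = 2043888
k=5:  x_5 = 44·29969281+215·3·2043888 = 2636956124,  y_5 = 44·2043888+3·29969281 = 179838915

44 3
3871 264
340604 23229
29969281 2043888
2636956124 179838915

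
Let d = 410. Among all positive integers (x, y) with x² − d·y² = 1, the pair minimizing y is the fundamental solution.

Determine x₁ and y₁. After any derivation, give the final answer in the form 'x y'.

d=410: √d = [20; 4,40] (ℓ=2, even), read p_1/q_1
a_0=20:  p_0=20·1+0=20,  q_0=20·0+1=1
a_1=4:  p_1=4·20+1=81,  q_1=4·1+0=4
(x₁, y₁) = (81, 4);  81² − 410·4² = 1 ✓

81 4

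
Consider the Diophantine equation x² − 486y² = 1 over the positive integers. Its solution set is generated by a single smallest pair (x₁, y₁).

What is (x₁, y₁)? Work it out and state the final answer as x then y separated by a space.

485 22

d=486: √d = [22; 22,44] (ℓ=2, even), read p_1/q_1
i=0: a=22 ⇒ p=22, q=1
i=1: a=22 ⇒ p=485, q=22
→ (485, 22).  Check: 485²=235225, 486·22²=235224, difference 1.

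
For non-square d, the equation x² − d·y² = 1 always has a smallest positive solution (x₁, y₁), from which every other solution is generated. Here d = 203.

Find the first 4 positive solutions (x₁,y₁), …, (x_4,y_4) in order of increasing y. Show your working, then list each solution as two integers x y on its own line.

57 4
6497 456
740601 51980
84422017 5925264

d=203: √d = [14; 4,28] (ℓ=2, even), read p_1/q_1
a_0=14:  p_0=14·1+0=14,  q_0=14·0+1=1
a_1=4:  p_1=4·14+1=57,  q_1=4·1+0=4
(x₁, y₁) = (57, 4);  57² − 203·4² = 1 ✓
(x_2, y_2) = (57·57 + 203·4·4, 57·4 + 4·57) = (6497, 456)
(x_3, y_3) = (57·6497 + 203·4·456, 57·456 + 4·6497) = (740601, 51980)
(x_4, y_4) = (57·740601 + 203·4·51980, 57·51980 + 4·740601) = (84422017, 5925264)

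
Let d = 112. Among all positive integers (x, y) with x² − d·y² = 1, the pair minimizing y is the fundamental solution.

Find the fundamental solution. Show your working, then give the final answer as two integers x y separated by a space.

127 12

[10; 1,1,2,1,1,20] for √112; ℓ=6 ⇒ convergent index 5
step 0: (10, 1)  from 10·(1,0) + (0,1)
…
step 4: (74, 7)  from 1·(53,5) + (21,2)
step 5: (127, 12)  from 1·(74,7) + (53,5)
fundamental: x₁=127, y₁=12  (since 16129 − 112·144 = 1)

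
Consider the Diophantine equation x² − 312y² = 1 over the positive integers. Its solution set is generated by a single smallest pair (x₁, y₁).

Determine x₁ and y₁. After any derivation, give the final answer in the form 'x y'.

[17; 1,1,1,34] for √312; ℓ=4 ⇒ convergent index 3
i=0: a=17 ⇒ p=17, q=1
i=1: a=1 ⇒ p=18, q=1
i=2: a=1 ⇒ p=35, q=2
i=3: a=1 ⇒ p=53, q=3
→ (53, 3).  Check: 53²=2809, 312·3²=2808, difference 1.

53 3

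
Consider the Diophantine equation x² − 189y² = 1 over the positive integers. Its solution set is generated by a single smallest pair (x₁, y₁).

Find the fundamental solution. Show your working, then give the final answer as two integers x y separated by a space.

d=189: √d = [13; 1,2,1,26] (ℓ=4, even), read p_3/q_3
i=0: a=13 ⇒ p=13, q=1
…
i=2: a=2 ⇒ p=41, q=3
i=3: a=1 ⇒ p=55, q=4
fundamental: x₁=55, y₁=4  (since 3025 − 189·16 = 1)

55 4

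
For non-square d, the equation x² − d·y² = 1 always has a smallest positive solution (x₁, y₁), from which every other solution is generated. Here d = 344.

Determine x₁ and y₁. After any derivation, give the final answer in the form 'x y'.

10405 561

d=344: √d = [18; 1,1,4,1,3,1,4,1,1,36] (ℓ=10, even), read p_9/q_9
step 0: (18, 1)  from 18·(1,0) + (0,1)
…
step 4: (204, 11)  from 1·(167,9) + (37,2)
step 5: (779, 42)  from 3·(204,11) + (167,9)
…
step 8: (5694, 307)  from 1·(4711,254) + (983,53)
step 9: (10405, 561)  from 1·(5694,307) + (4711,254)
fundamental: x₁=10405, y₁=561  (since 108264025 − 344·314721 = 1)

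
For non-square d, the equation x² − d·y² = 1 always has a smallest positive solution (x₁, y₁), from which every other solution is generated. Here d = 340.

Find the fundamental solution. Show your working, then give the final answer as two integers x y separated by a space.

285769 15498

d=340: √d = [18; 2,3,1,1,1,…,3,2,36] (ℓ=14, even), read p_13/q_13
step 0: (18, 1)  from 18·(1,0) + (0,1)
step 1: (37, 2)  from 2·(18,1) + (1,0)
step 2: (129, 7)  from 3·(37,2) + (18,1)
…
step 4: (295, 16)  from 1·(166,9) + (129,7)
step 5: (461, 25)  from 1·(295,16) + (166,9)
…
step 7: (6509, 353)  from 8·(756,41) + (461,25)
step 8: (7265, 394)  from 1·(6509,353) + (756,41)
…
step 10: (21039, 1141)  from 1·(13774,747) + (7265,394)
step 11: (34813, 1888)  from 1·(21039,1141) + (13774,747)
step 12: (125478, 6805)  from 3·(34813,1888) + (21039,1141)
step 13: (285769, 15498)  from 2·(125478,6805) + (34813,1888)
fundamental: x₁=285769, y₁=15498  (since 81663921361 − 340·240188004 = 1)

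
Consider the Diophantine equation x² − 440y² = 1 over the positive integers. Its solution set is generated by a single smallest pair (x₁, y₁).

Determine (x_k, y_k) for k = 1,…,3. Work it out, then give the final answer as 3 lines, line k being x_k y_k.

√440 = [20; 1,40, …], period ℓ=2 (even) → k=1
step 0: (20, 1)  from 20·(1,0) + (0,1)
step 1: (21, 1)  from 1·(20,1) + (1,0)
fundamental: x₁=21, y₁=1  (since 441 − 440·1 = 1)
k=2:  x_2 = 21·21+440·1·1 = 881,  y_2 = 21·1+1·21 = 42
k=3:  x_3 = 21·881+440·1·42 = 36981,  y_3 = 21·42+1·881 = 1763

21 1
881 42
36981 1763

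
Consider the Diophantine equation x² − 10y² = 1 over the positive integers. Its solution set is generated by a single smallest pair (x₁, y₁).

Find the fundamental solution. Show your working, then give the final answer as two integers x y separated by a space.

19 6

[3; 6] for √10; ℓ=1 ⇒ convergent index 1
k=0  a_k=3  p_k/q_k = 3/1
k=1  a_k=6  p_k/q_k = 19/6
fundamental: x₁=19, y₁=6  (since 361 − 10·36 = 1)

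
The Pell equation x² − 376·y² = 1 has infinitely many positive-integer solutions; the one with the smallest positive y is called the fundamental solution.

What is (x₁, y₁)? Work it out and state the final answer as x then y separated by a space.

2143295 110532

√376 = [19; 2,1,1,3,1,…,1,2,38, …], period ℓ=16 (even) → k=15
i=0: a=19 ⇒ p=19, q=1
…
i=2: a=1 ⇒ p=58, q=3
…
i=5: a=1 ⇒ p=446, q=23
…
i=8: a=4 ⇒ p=12953, q=668
i=9: a=2 ⇒ p=28834, q=1487
i=10: a=2 ⇒ p=70621, q=3642
i=11: a=1 ⇒ p=99455, q=5129
i=12: a=3 ⇒ p=368986, q=19029
i=13: a=1 ⇒ p=468441, q=24158
i=14: a=1 ⇒ p=837427, q=43187
i=15: a=2 ⇒ p=2143295, q=110532
fundamental: x₁=2143295, y₁=110532  (since 4593713457025 − 376·12217323024 = 1)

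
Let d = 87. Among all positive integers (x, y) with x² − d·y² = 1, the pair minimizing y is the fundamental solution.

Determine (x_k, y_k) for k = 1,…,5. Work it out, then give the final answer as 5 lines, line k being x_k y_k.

√87 = [9; 3,18, …], period ℓ=2 (even) → k=1
i=0: a=9 ⇒ p=9, q=1
i=1: a=3 ⇒ p=28, q=3
fundamental: x₁=28, y₁=3  (since 784 − 87·9 = 1)
(x_2, y_2) = (28·28 + 87·3·3, 28·3 + 3·28) = (1567, 168)
(x_3, y_3) = (28·1567 + 87·3·168, 28·168 + 3·1567) = (87724, 9405)
(x_4, y_4) = (28·87724 + 87·3·9405, 28·9405 + 3·87724) = (4910977, 526512)
(x_5, y_5) = (28·4910977 + 87·3·526512, 28·526512 + 3·4910977) = (274926988, 29475267)

28 3
1567 168
87724 9405
4910977 526512
274926988 29475267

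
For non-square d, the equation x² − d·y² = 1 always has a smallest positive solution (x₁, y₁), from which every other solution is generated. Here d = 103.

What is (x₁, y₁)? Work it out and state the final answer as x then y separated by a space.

227528 22419

[10; 6,1,2,1,1,9,1,1,2,1,6,20] for √103; ℓ=12 ⇒ convergent index 11
i=0: a=10 ⇒ p=10, q=1
…
i=4: a=1 ⇒ p=274, q=27
i=5: a=1 ⇒ p=477, q=47
…
i=8: a=1 ⇒ p=9611, q=947
…
i=10: a=1 ⇒ p=33877, q=3338
i=11: a=6 ⇒ p=227528, q=22419
fundamental: x₁=227528, y₁=22419  (since 51768990784 − 103·502611561 = 1)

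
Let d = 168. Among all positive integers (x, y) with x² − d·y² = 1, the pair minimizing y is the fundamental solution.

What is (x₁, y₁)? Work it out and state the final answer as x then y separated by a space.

d=168: √d = [12; 1,24] (ℓ=2, even), read p_1/q_1
step 0: (12, 1)  from 12·(1,0) + (0,1)
step 1: (13, 1)  from 1·(12,1) + (1,0)
(x₁, y₁) = (13, 1);  13² − 168·1² = 1 ✓

13 1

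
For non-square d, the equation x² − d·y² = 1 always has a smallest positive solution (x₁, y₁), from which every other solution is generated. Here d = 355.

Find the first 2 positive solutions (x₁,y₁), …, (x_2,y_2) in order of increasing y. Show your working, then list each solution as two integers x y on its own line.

√355 = [18; 1,5,3,3,1,6,1,3,3,5,1,36, …], period ℓ=12 (even) → k=11
a_0=18:  p_0=18·1+0=18,  q_0=18·0+1=1
a_1=1:  p_1=1·18+1=19,  q_1=1·1+0=1
a_2=5:  p_2=5·19+18=113,  q_2=5·1+1=6
a_3=3:  p_3=3·113+19=358,  q_3=3·6+1=19
a_4=3:  p_4=3·358+113=1187,  q_4=3·19+6=63
a_5=1:  p_5=1·1187+358=1545,  q_5=1·63+19=82
a_6=6:  p_6=6·1545+1187=10457,  q_6=6·82+63=555
a_7=1:  p_7=1·10457+1545=12002,  q_7=1·555+82=637
a_8=3:  p_8=3·12002+10457=46463,  q_8=3·637+555=2466
a_9=3:  p_9=3·46463+12002=151391,  q_9=3·2466+637=8035
a_10=5:  p_10=5·151391+46463=803418,  q_10=5·8035+2466=42641
a_11=1:  p_11=1·803418+151391=954809,  q_11=1·42641+8035=50676
→ (954809, 50676).  Check: 954809²=911660226481, 355·50676²=911660226480, difference 1.
n=2: (954809,50676)∘(954809,50676) = (954809·954809+355·50676·50676, 954809·50676+50676·954809) = (1823320452961,96771801768)

954809 50676
1823320452961 96771801768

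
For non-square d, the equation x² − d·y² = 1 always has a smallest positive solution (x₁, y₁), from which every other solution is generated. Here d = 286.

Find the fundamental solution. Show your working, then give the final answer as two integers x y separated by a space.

√286 → a₀=16, period (1,10,3,3,2,3,3,10,1,32); ℓ=10 even so k=9
step 0: (16, 1)  from 16·(1,0) + (0,1)
…
step 6: (15102, 893)  from 3·(4397,260) + (1911,113)
…
step 8: (512132, 30283)  from 10·(49703,2939) + (15102,893)
step 9: (561835, 33222)  from 1·(512132,30283) + (49703,2939)
(x₁, y₁) = (561835, 33222);  561835² − 286·33222² = 1 ✓

561835 33222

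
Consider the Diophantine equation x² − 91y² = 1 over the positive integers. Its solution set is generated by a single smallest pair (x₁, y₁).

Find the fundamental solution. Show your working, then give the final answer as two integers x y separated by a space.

[9; 1,1,5,1,5,1,1,18] for √91; ℓ=8 ⇒ convergent index 7
a_0=9:  p_0=9·1+0=9,  q_0=9·0+1=1
…
a_3=5:  p_3=5·19+10=105,  q_3=5·2+1=11
…
a_6=1:  p_6=1·725+124=849,  q_6=1·76+13=89
a_7=1:  p_7=1·849+725=1574,  q_7=1·89+76=165
(x₁, y₁) = (1574, 165);  1574² − 91·165² = 1 ✓

1574 165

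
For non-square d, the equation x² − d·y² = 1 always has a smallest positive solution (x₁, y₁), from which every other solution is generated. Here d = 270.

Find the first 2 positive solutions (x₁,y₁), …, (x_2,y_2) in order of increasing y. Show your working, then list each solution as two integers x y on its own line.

5291 322
55989361 3407404

d=270: √d = [16; 2,3,6,3,2,32] (ℓ=6, even), read p_5/q_5
step 0: (16, 1)  from 16·(1,0) + (0,1)
step 1: (33, 2)  from 2·(16,1) + (1,0)
step 2: (115, 7)  from 3·(33,2) + (16,1)
step 3: (723, 44)  from 6·(115,7) + (33,2)
step 4: (2284, 139)  from 3·(723,44) + (115,7)
step 5: (5291, 322)  from 2·(2284,139) + (723,44)
(x₁, y₁) = (5291, 322);  5291² − 270·322² = 1 ✓
(x_2, y_2) = (5291·5291 + 270·322·322, 5291·322 + 322·5291) = (55989361, 3407404)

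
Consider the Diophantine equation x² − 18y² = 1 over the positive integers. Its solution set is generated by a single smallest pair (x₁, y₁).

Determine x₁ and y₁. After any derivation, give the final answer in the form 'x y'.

17 4

√18 = [4; 4,8, …], period ℓ=2 (even) → k=1
step 0: (4, 1)  from 4·(1,0) + (0,1)
step 1: (17, 4)  from 4·(4,1) + (1,0)
fundamental: x₁=17, y₁=4  (since 289 − 18·16 = 1)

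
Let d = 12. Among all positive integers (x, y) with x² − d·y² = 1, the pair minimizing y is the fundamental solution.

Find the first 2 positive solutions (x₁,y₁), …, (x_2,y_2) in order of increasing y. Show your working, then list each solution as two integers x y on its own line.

7 2
97 28

d=12: √d = [3; 2,6] (ℓ=2, even), read p_1/q_1
k=0  a_k=3  p_k/q_k = 3/1
k=1  a_k=2  p_k/q_k = 7/2
(x₁, y₁) = (7, 2);  7² − 12·2² = 1 ✓
n=2: (7,2)∘(7,2) = (7·7+12·2·2, 7·2+2·7) = (97,28)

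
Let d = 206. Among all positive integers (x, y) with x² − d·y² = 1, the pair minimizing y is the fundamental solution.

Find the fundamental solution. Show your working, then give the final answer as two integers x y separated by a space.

59535 4148

√206 → a₀=14, period (2,1,5,14,5,1,2,28); ℓ=8 even so k=7
step 0: (14, 1)  from 14·(1,0) + (0,1)
step 1: (29, 2)  from 2·(14,1) + (1,0)
step 2: (43, 3)  from 1·(29,2) + (14,1)
…
step 4: (3459, 241)  from 14·(244,17) + (43,3)
step 5: (17539, 1222)  from 5·(3459,241) + (244,17)
step 6: (20998, 1463)  from 1·(17539,1222) + (3459,241)
step 7: (59535, 4148)  from 2·(20998,1463) + (17539,1222)
→ (59535, 4148).  Check: 59535²=3544416225, 206·4148²=3544416224, difference 1.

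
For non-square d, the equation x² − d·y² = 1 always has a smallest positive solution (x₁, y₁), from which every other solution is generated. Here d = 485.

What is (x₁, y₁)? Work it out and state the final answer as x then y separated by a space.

969 44

[22; 44] for √485; ℓ=1 ⇒ convergent index 1
a_0=22:  p_0=22·1+0=22,  q_0=22·0+1=1
a_1=44:  p_1=44·22+1=969,  q_1=44·1+0=44
fundamental: x₁=969, y₁=44  (since 938961 − 485·1936 = 1)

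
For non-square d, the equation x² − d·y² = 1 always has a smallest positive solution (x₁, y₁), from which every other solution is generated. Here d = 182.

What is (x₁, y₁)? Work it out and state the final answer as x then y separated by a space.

27 2

d=182: √d = [13; 2,26] (ℓ=2, even), read p_1/q_1
i=0: a=13 ⇒ p=13, q=1
i=1: a=2 ⇒ p=27, q=2
(x₁, y₁) = (27, 2);  27² − 182·2² = 1 ✓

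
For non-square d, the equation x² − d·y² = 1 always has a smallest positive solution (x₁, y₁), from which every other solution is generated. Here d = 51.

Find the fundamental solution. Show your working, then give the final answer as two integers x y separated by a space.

50 7

√51 = [7; 7,14, …], period ℓ=2 (even) → k=1
i=0: a=7 ⇒ p=7, q=1
i=1: a=7 ⇒ p=50, q=7
→ (50, 7).  Check: 50²=2500, 51·7²=2499, difference 1.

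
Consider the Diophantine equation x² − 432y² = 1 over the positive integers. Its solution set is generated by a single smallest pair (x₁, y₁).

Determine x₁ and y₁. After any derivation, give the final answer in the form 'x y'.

1351 65

d=432: √d = [20; 1,3,1,1,1,3,1,40] (ℓ=8, even), read p_7/q_7
a_0=20:  p_0=20·1+0=20,  q_0=20·0+1=1
…
a_3=1:  p_3=1·83+21=104,  q_3=1·4+1=5
a_4=1:  p_4=1·104+83=187,  q_4=1·5+4=9
a_5=1:  p_5=1·187+104=291,  q_5=1·9+5=14
a_6=3:  p_6=3·291+187=1060,  q_6=3·14+9=51
a_7=1:  p_7=1·1060+291=1351,  q_7=1·51+14=65
→ (1351, 65).  Check: 1351²=1825201, 432·65²=1825200, difference 1.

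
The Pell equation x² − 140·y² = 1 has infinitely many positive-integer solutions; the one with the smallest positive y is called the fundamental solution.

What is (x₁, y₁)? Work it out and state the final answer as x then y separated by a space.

71 6

√140 → a₀=11, period (1,4,1,22); ℓ=4 even so k=3
i=0: a=11 ⇒ p=11, q=1
i=1: a=1 ⇒ p=12, q=1
i=2: a=4 ⇒ p=59, q=5
i=3: a=1 ⇒ p=71, q=6
fundamental: x₁=71, y₁=6  (since 5041 − 140·36 = 1)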